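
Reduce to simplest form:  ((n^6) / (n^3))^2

n^6

Inside the bracket: n^3
Raise to the power 2: n^6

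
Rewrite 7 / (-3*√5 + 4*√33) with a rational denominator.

(3*√5 + 4*√33)/69

Multiply numerator and denominator by 3*√5 + 4*√33.
Denominator becomes 483; numerator becomes 21*√5 + 28*√33.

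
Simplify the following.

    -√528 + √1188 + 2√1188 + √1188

√528 = 4*√33; √1188 = 6*√33; 2√1188 = 12*√33; √1188 = 6*√33
Combine: (-4 + 6 + 12 + 6)·√33 = 20*√33

20*√33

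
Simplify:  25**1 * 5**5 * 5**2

5**9

25**1 = 5**2; 5**5 = 5**5; 5**2 = 5**2
Combine exponents: 5**9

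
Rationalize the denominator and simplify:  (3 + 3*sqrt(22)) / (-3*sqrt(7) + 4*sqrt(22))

(9*sqrt(7) + 12*sqrt(22) + 9*sqrt(154) + 264)/289

Multiply numerator and denominator by 3*sqrt(7) + 4*sqrt(22).
Denominator becomes 289; numerator becomes 9*sqrt(7) + 12*sqrt(22) + 9*sqrt(154) + 264.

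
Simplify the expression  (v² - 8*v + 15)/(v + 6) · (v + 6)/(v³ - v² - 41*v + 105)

1/(v + 7)

Factor: v² - 8*v + 15 = (v - 3)·(v - 5);  v³ - v² - 41*v + 105 = (v - 3)·(v + 7)·(v - 5)
Cancel the common factors (v - 3), (v - 5), (v + 6).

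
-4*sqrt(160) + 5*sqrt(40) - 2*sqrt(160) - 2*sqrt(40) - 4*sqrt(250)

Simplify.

-38*sqrt(10)

4*sqrt(160) = 16*sqrt(10); 5*sqrt(40) = 10*sqrt(10); 2*sqrt(160) = 8*sqrt(10); 2*sqrt(40) = 4*sqrt(10); 4*sqrt(250) = 20*sqrt(10)
Combine: (-16 + 10 - 8 - 4 - 20)·sqrt(10) = -38*sqrt(10)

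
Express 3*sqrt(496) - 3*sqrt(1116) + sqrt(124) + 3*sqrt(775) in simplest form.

3*sqrt(496) = 12*sqrt(31); 3*sqrt(1116) = 18*sqrt(31); sqrt(124) = 2*sqrt(31); 3*sqrt(775) = 15*sqrt(31)
Combine: (12 - 18 + 2 + 15)·sqrt(31) = 11*sqrt(31)

11*sqrt(31)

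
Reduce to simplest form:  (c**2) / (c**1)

Quotient: c**1

c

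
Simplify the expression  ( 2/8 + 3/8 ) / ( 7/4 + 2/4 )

5/18

Numerator: 2/8 + 3/8 = 5/8
Denominator: 7/4 + 2/4 = 9/4
Divide: (5/8) · (4/9) = 5/18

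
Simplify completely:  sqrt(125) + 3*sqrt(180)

23*sqrt(5)

sqrt(125) = 5*sqrt(5); 3*sqrt(180) = 18*sqrt(5)
Combine: (5 + 18)·sqrt(5) = 23*sqrt(5)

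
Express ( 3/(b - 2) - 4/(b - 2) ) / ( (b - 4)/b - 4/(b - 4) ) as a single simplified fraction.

(-b^2 + 4*b)/(b^3 - 14*b^2 + 40*b - 32)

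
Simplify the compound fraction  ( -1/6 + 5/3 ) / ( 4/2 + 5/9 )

Numerator: -1/6 + 5/3 = 3/2
Denominator: 4/2 + 5/9 = 23/9
Divide: (3/2) · (9/23) = 27/46

27/46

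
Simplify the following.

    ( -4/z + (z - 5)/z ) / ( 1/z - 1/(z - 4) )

Numerator: -4/z + (z - 5)/z = (z - 9)/z
Denominator: 1/z - 1/(z - 4) = -4/(z^2 - 4*z)
Divide: ((z - 9)/z) · (-z^2/4 + z) = -z^2/4 + 13*z/4 - 9

-z^2/4 + 13*z/4 - 9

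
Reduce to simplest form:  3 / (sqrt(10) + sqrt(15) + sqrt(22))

Group as (sqrt(10) + sqrt(22)) + sqrt(15); multiply by (sqrt(10) + sqrt(22)) - sqrt(15), then rationalise the remaining surd.

(-20*sqrt(33) + 3*sqrt(22) + 17*sqrt(15) + 27*sqrt(10))/197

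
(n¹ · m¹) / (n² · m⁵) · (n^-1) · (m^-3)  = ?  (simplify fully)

1/(m⁷*n²)

Quotient: (n^-1) · (m^-4)
Multiply by (n^-1) · (m^-3): add exponents.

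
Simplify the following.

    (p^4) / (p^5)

1/p

Quotient: (p^-1)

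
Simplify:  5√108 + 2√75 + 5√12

5√108 = 30*√3; 2√75 = 10*√3; 5√12 = 10*√3
Combine: (30 + 10 + 10)·√3 = 50*√3

50*√3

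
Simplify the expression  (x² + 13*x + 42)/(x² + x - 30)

(x + 7)/(x - 5)

Factor: x² + 13*x + 42 = (x + 6)·(x + 7);  x² + x - 30 = (x - 5)·(x + 6)
Cancel the common factor (x + 6).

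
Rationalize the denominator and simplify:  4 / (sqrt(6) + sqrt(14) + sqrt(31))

Group as (sqrt(6) + sqrt(14)) + sqrt(31); multiply by (sqrt(6) + sqrt(14)) - sqrt(31), then rationalise the remaining surd.

(-16*sqrt(651) - 44*sqrt(31) + 92*sqrt(14) + 156*sqrt(6))/215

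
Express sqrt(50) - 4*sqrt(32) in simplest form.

-11*sqrt(2)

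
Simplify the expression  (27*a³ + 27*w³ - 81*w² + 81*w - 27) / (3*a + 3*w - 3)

9*a² - 9*a*w + 9*a + 9*w² - 18*w + 9

Apply the sum-of-cubes factorisation and cancel (3*a + 3*w - 3).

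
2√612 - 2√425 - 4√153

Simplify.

2√612 = 12*√17; 2√425 = 10*√17; 4√153 = 12*√17
Combine: (12 - 10 - 12)·√17 = -10*√17

-10*√17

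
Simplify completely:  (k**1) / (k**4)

k**(-3)

Quotient: (k**-3)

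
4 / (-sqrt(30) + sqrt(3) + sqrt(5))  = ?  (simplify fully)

(-11*sqrt(30) - 14*sqrt(5) - 16*sqrt(3) - 15*sqrt(2))/53

Group as (sqrt(3) + sqrt(5)) - sqrt(30); multiply by (sqrt(3) + sqrt(5)) + sqrt(30), then rationalise the remaining surd.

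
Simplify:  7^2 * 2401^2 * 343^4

7^22

7^2 = 7^2; 2401^2 = 7^8; 343^4 = 7^12
Combine exponents: 7^22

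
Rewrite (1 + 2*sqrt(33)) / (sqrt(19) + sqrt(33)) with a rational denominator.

(-2*sqrt(627) - sqrt(19) + sqrt(33) + 66)/14

Multiply numerator and denominator by -sqrt(19) + sqrt(33).
Denominator becomes 14; numerator becomes -2*sqrt(627) - sqrt(19) + sqrt(33) + 66.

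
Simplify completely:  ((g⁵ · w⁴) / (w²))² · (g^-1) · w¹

Inside the bracket: g⁵ · w²
Raise to the power 2: g^10 · w⁴
Multiply by (g^-1) · w¹: add exponents.

g⁹*w⁵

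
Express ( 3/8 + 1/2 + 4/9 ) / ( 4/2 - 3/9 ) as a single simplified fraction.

Numerator: 3/8 + 1/2 + 4/9 = 95/72
Denominator: 4/2 - 3/9 = 5/3
Divide: (95/72) · (3/5) = 19/24

19/24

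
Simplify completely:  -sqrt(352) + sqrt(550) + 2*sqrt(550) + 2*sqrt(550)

21*sqrt(22)

sqrt(352) = 4*sqrt(22); sqrt(550) = 5*sqrt(22); 2*sqrt(550) = 10*sqrt(22); 2*sqrt(550) = 10*sqrt(22)
Combine: (-4 + 5 + 10 + 10)·sqrt(22) = 21*sqrt(22)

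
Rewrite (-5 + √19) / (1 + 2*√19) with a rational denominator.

(-11*√19 + 43)/75

Multiply numerator and denominator by -2*√19 + 1.
Denominator becomes -75; numerator becomes -43 + 11*√19.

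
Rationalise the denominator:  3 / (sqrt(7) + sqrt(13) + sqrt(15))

(-2*sqrt(1365) + 5*sqrt(15) + 9*sqrt(13) + 21*sqrt(7))/113

Group as (sqrt(7) + sqrt(15)) + sqrt(13); multiply by (sqrt(7) + sqrt(15)) - sqrt(13), then rationalise the remaining surd.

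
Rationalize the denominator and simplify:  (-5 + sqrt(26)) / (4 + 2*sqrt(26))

(-7*sqrt(26) + 36)/44

Multiply numerator and denominator by -2*sqrt(26) + 4.
Denominator becomes -88; numerator becomes -72 + 14*sqrt(26).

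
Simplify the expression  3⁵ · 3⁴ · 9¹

3^11

3⁵ = 3^5; 3⁴ = 3^4; 9¹ = 3^2
Combine exponents: 3^11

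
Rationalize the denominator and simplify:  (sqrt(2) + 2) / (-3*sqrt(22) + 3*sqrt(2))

Multiply numerator and denominator by 3*sqrt(2) + 3*sqrt(22).
Denominator becomes -180; numerator becomes 6 + 6*sqrt(2) + 6*sqrt(11) + 6*sqrt(22).

(-sqrt(22) - sqrt(11) - sqrt(2) - 1)/30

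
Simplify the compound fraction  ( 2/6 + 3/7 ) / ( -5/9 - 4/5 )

Numerator: 2/6 + 3/7 = 16/21
Denominator: -5/9 - 4/5 = -61/45
Divide: (16/21) · (-45/61) = -240/427

-240/427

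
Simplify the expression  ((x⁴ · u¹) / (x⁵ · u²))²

1/(u²*x²)

Inside the bracket: (x^-1) · (u^-1)
Raise to the power 2: (x^-2) · (u^-2)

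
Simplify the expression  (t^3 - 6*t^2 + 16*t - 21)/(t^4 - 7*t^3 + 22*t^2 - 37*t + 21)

1/(t - 1)

Factor: t^3 - 6*t^2 + 16*t - 21 = (t^2 - 3*t + 7)*(t - 3);  t^4 - 7*t^3 + 22*t^2 - 37*t + 21 = (t^2 - 3*t + 7)*(t - 3)*(t - 1)
Cancel the common factors (t^2 - 3*t + 7), (t - 3).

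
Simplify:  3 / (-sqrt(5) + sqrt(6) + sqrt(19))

Group as (sqrt(6) + sqrt(19)) - sqrt(5); multiply by (sqrt(6) + sqrt(19)) + sqrt(5), then rationalise the remaining surd.

(-30*sqrt(5) - 12*sqrt(19) + 27*sqrt(6) + 3*sqrt(570))/28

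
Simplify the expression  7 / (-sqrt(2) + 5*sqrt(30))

(7*sqrt(2) + 35*sqrt(30))/748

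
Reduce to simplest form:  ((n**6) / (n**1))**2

Inside the bracket: n**5
Raise to the power 2: n**10

n**10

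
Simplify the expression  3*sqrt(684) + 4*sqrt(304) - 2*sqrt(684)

22*sqrt(19)

3*sqrt(684) = 18*sqrt(19); 4*sqrt(304) = 16*sqrt(19); 2*sqrt(684) = 12*sqrt(19)
Combine: (18 + 16 - 12)·sqrt(19) = 22*sqrt(19)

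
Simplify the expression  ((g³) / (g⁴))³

g^(-3)

Inside the bracket: (g^-1)
Raise to the power 3: (g^-3)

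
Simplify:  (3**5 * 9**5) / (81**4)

3**5 = 3**5; 9**5 = 3**10; 81**4 = 3**16
Combine exponents: 3**(-1)

3**(-1)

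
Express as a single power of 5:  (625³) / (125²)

5^6

625³ = 5^12; 125² = 5^6
Combine exponents: 5^6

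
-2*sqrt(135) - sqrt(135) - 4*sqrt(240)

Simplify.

-25*sqrt(15)

2*sqrt(135) = 6*sqrt(15); sqrt(135) = 3*sqrt(15); 4*sqrt(240) = 16*sqrt(15)
Combine: (-6 - 3 - 16)·sqrt(15) = -25*sqrt(15)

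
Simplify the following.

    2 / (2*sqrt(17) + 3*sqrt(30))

Multiply numerator and denominator by -3*sqrt(30) + 2*sqrt(17).
Denominator becomes -202; numerator becomes -6*sqrt(30) + 4*sqrt(17).

(-2*sqrt(17) + 3*sqrt(30))/101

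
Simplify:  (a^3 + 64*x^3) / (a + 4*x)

a^3 + (4*x)^3 = (a + 4*x)(a^2 - 4*a*x + 16*x^2).

a^2 - 4*a*x + 16*x^2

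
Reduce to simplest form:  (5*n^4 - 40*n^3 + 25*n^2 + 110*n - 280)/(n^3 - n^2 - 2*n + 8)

Factor: 5*n^4 - 40*n^3 + 25*n^2 + 110*n - 280 = 5*(n^2 - 3*n + 4)*(n + 2)*(n - 7);  n^3 - n^2 - 2*n + 8 = (n^2 - 3*n + 4)*(n + 2)
Cancel the common factors (n^2 - 3*n + 4), (n + 2).

5*n - 35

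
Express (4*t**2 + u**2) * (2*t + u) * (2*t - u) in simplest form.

Telescope via difference of squares: ((2*t)+u)((2*t)-u) = 4*t**2 - u**2, then repeat with the next factor.

16*t**4 - u**4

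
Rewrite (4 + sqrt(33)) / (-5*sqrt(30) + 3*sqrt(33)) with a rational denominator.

(-15*sqrt(110) - 20*sqrt(30) - 99 - 12*sqrt(33))/453

Multiply numerator and denominator by 3*sqrt(33) + 5*sqrt(30).
Denominator becomes -453; numerator becomes 12*sqrt(33) + 99 + 20*sqrt(30) + 15*sqrt(110).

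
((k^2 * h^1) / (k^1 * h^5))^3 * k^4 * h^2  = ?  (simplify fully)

Inside the bracket: k^1 * (h^-4)
Raise to the power 3: k^3 * (h^-12)
Multiply by k^4 * h^2: add exponents.

k^7/h^10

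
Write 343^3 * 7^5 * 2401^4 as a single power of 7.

343^3 = 7^9; 7^5 = 7^5; 2401^4 = 7^16
Combine exponents: 7^30

7^30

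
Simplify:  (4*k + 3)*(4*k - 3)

Difference of squares with P = 4*k, Q = 3.

16*k^2 - 9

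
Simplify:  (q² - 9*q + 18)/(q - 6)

q - 3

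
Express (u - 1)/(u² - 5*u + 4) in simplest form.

1/(u - 4)

Factor: u² - 5*u + 4 = (u - 4)·(u - 1)
Cancel the common factor (u - 1).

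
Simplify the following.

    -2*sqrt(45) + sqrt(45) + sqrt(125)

2*sqrt(5)

2*sqrt(45) = 6*sqrt(5); sqrt(45) = 3*sqrt(5); sqrt(125) = 5*sqrt(5)
Combine: (-6 + 3 + 5)·sqrt(5) = 2*sqrt(5)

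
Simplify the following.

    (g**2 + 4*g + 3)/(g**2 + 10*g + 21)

(g + 1)/(g + 7)

Factor: g**2 + 4*g + 3 = (g + 3)*(g + 1);  g**2 + 10*g + 21 = (g + 7)*(g + 3)
Cancel the common factor (g + 3).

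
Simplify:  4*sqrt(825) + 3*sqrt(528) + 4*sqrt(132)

40*sqrt(33)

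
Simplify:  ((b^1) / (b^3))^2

Inside the bracket: (b^-2)
Raise to the power 2: (b^-4)

b^(-4)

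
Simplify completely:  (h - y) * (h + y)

h^2 - y^2

Telescope via difference of squares: (h+y)(h-y) = h^2 - y^2.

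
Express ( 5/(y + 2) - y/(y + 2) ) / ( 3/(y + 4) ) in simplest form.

Numerator: 5/(y + 2) - y/(y + 2) = (-y + 5)/(y + 2)
Denominator: 3/(y + 4) = 3/(y + 4)
Divide: ((-y + 5)/(y + 2)) · (y/3 + 4/3) = (-y² + y + 20)/(3*y + 6)

(-y² + y + 20)/(3*y + 6)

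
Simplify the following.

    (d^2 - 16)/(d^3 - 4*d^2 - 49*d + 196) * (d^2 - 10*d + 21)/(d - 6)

(d^2 + d - 12)/(d^2 + d - 42)

Factor: d^2 - 16 = (d + 4)*(d - 4);  d^3 - 4*d^2 - 49*d + 196 = (d - 7)*(d + 7)*(d - 4);  d^2 - 10*d + 21 = (d - 7)*(d - 3)
Cancel the common factors (d - 4), (d - 7).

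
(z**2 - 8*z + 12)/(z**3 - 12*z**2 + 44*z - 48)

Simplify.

1/(z - 4)

Factor: z**2 - 8*z + 12 = (z - 6)*(z - 2);  z**3 - 12*z**2 + 44*z - 48 = (z - 6)*(z - 2)*(z - 4)
Cancel the common factors (z - 6), (z - 2).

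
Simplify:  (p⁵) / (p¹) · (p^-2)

p²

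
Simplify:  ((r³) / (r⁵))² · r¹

r^(-3)

Inside the bracket: (r^-2)
Raise to the power 2: (r^-4)
Multiply by r¹: add exponents.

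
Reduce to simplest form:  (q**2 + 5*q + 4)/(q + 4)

Factor: q**2 + 5*q + 4 = (q + 1)*(q + 4)
Cancel the common factor (q + 4).

q + 1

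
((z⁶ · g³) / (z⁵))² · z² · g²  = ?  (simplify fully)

Inside the bracket: z¹ · g³
Raise to the power 2: z² · g⁶
Multiply by z² · g²: add exponents.

g⁸*z⁴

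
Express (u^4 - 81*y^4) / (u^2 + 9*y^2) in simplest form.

u^2 - 9*y^2

u^4 - 81*y^4 factors as -(-u + 3*y)*(u + 3*y)*(u^2 + 9*y^2).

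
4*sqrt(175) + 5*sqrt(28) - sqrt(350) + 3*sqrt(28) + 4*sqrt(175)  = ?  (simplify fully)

-5*sqrt(14) + 56*sqrt(7)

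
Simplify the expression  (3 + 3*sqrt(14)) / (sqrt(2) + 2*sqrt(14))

(-2*sqrt(7) - sqrt(2) + 2*sqrt(14) + 28)/18

Multiply numerator and denominator by -sqrt(2) + 2*sqrt(14).
Denominator becomes 54; numerator becomes -6*sqrt(7) - 3*sqrt(2) + 6*sqrt(14) + 84.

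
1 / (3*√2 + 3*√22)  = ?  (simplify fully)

Multiply numerator and denominator by -3*√22 + 3*√2.
Denominator becomes -180; numerator becomes -3*√22 + 3*√2.

(-√2 + √22)/60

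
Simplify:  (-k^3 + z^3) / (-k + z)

k^2 + k*z + z^2

Apply the difference-of-cubes factorisation and cancel (-k + z).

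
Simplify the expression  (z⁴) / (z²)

z²

Quotient: z²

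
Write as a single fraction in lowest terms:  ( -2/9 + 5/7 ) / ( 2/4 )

62/63

Numerator: -2/9 + 5/7 = 31/63
Denominator: 2/4 = 1/2
Divide: (31/63) · (2) = 62/63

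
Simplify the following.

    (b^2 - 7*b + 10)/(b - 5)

b - 2

Factor: b^2 - 7*b + 10 = (b - 2)*(b - 5)
Cancel the common factor (b - 5).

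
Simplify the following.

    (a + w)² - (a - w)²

Only the odd-power cross terms survive.

4*a*w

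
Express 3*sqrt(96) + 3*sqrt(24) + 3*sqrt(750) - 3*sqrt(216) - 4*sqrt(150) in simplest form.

3*sqrt(96) = 12*sqrt(6); 3*sqrt(24) = 6*sqrt(6); 3*sqrt(750) = 15*sqrt(30); 3*sqrt(216) = 18*sqrt(6); 4*sqrt(150) = 20*sqrt(6)

-20*sqrt(6) + 15*sqrt(30)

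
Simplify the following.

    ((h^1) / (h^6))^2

h^(-10)

Inside the bracket: (h^-5)
Raise to the power 2: (h^-10)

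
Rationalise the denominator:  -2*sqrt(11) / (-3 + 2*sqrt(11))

(-44 - 6*sqrt(11))/35

Multiply numerator and denominator by -2*sqrt(11) - 3.
Denominator becomes -35; numerator becomes 6*sqrt(11) + 44.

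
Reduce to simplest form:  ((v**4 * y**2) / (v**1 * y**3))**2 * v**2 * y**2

Inside the bracket: v**3 * (y**-1)
Raise to the power 2: v**6 * (y**-2)
Multiply by v**2 * y**2: add exponents.

v**8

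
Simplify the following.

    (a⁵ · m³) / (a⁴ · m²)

Quotient: a¹ · m¹

a*m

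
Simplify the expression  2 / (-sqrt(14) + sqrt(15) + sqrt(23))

(-12*sqrt(14) + 3*sqrt(23) + 11*sqrt(15) + sqrt(4830))/201

Group as (sqrt(15) + sqrt(23)) - sqrt(14); multiply by (sqrt(15) + sqrt(23)) + sqrt(14), then rationalise the remaining surd.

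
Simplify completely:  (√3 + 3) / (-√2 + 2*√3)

(√6 + 3*√2 + 6 + 6*√3)/10

Multiply numerator and denominator by √2 + 2*√3.
Denominator becomes 10; numerator becomes √6 + 3*√2 + 6 + 6*√3.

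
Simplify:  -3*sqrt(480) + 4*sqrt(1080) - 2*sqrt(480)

3*sqrt(480) = 12*sqrt(30); 4*sqrt(1080) = 24*sqrt(30); 2*sqrt(480) = 8*sqrt(30)
Combine: (-12 + 24 - 8)·sqrt(30) = 4*sqrt(30)

4*sqrt(30)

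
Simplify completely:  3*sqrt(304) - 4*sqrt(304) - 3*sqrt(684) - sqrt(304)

-26*sqrt(19)

3*sqrt(304) = 12*sqrt(19); 4*sqrt(304) = 16*sqrt(19); 3*sqrt(684) = 18*sqrt(19); sqrt(304) = 4*sqrt(19)
Combine: (12 - 16 - 18 - 4)·sqrt(19) = -26*sqrt(19)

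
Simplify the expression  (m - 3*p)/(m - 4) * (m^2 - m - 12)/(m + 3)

Factor: m^2 - m - 12 = (m - 4)*(m + 3)
Cancel the common factors (m + 3), (m - 4).

m - 3*p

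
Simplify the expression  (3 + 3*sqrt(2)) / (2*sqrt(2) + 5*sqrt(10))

(-12 - 6*sqrt(2) + 15*sqrt(10) + 30*sqrt(5))/242

Multiply numerator and denominator by -5*sqrt(10) + 2*sqrt(2).
Denominator becomes -242; numerator becomes -30*sqrt(5) - 15*sqrt(10) + 6*sqrt(2) + 12.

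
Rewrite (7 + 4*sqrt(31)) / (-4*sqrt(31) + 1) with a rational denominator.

Multiply numerator and denominator by 1 + 4*sqrt(31).
Denominator becomes -495; numerator becomes 32*sqrt(31) + 503.

(-503 - 32*sqrt(31))/495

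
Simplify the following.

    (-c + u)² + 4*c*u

After expansion: c² + 2*c*u + u² — a perfect-square trinomial.

(c + u)²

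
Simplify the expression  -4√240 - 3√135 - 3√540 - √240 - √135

-50*√15

4√240 = 16*√15; 3√135 = 9*√15; 3√540 = 18*√15; √240 = 4*√15; √135 = 3*√15
Combine: (-16 - 9 - 18 - 4 - 3)·√15 = -50*√15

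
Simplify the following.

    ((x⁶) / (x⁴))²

Inside the bracket: x²
Raise to the power 2: x⁴

x⁴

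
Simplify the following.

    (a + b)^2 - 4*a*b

(a - b)^2

Expanding gives a^2 - 2*a*b + b^2, a perfect square.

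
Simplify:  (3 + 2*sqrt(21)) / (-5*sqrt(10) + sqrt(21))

Multiply numerator and denominator by sqrt(21) + 5*sqrt(10).
Denominator becomes -229; numerator becomes 3*sqrt(21) + 42 + 15*sqrt(10) + 10*sqrt(210).

(-10*sqrt(210) - 15*sqrt(10) - 42 - 3*sqrt(21))/229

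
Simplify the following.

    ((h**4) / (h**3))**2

Inside the bracket: h**1
Raise to the power 2: h**2

h**2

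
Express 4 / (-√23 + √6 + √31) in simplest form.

(-14*√23 - 2*√31 + 48*√6 + 2*√4278)/137

Group as (√6 + √31) - √23; multiply by (√6 + √31) + √23, then rationalise the remaining surd.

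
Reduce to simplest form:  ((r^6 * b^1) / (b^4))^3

Inside the bracket: r^6 * (b^-3)
Raise to the power 3: r^18 * (b^-9)

r^18/b^9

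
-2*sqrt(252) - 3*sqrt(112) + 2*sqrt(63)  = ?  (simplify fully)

2*sqrt(252) = 12*sqrt(7); 3*sqrt(112) = 12*sqrt(7); 2*sqrt(63) = 6*sqrt(7)
Combine: (-12 - 12 + 6)·sqrt(7) = -18*sqrt(7)

-18*sqrt(7)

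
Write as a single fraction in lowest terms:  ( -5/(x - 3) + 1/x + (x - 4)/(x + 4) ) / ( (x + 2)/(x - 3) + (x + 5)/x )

(x**3 - 11*x**2 - 7*x - 12)/(2*x**3 + 12*x**2 + x - 60)

Numerator: -5/(x - 3) + 1/x + (x - 4)/(x + 4) = (x**3 - 11*x**2 - 7*x - 12)/(x**3 + x**2 - 12*x)
Denominator: (x + 2)/(x - 3) + (x + 5)/x = (2*x**2 + 4*x - 15)/(x**2 - 3*x)
Divide: ((x**3 - 11*x**2 - 7*x - 12)/(x**3 + x**2 - 12*x)) · ((x**2 - 3*x)/(2*x**2 + 4*x - 15)) = (x**3 - 11*x**2 - 7*x - 12)/(2*x**3 + 12*x**2 + x - 60)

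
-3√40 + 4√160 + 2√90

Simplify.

3√40 = 6*√10; 4√160 = 16*√10; 2√90 = 6*√10
Combine: (-6 + 16 + 6)·√10 = 16*√10

16*√10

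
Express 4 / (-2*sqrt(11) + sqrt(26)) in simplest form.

Multiply numerator and denominator by sqrt(26) + 2*sqrt(11).
Denominator becomes -18; numerator becomes 4*sqrt(26) + 8*sqrt(11).

(-4*sqrt(11) - 2*sqrt(26))/9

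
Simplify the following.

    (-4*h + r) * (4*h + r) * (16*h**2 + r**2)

Telescope via difference of squares: (r+(4*h))(r-(4*h)) = -16*h**2 + r**2, then repeat with the next factor.

-256*h**4 + r**4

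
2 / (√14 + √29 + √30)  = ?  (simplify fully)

Group as (√14 + √29) + √30; multiply by (√14 + √29) - √30, then rationalise the remaining surd.

(-8*√3045 + 26*√30 + 30*√29 + 90*√14)/1455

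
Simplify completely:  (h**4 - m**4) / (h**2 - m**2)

h**2 + m**2

h**4 - m**4 factors as (h - m)*(h + m)*(h**2 + m**2).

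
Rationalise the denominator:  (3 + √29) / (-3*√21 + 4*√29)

(9*√21 + 12*√29 + 3*√609 + 116)/275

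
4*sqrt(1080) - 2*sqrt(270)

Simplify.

18*sqrt(30)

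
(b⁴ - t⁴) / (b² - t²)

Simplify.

b⁴ - t⁴ factors as -(-b + t)*(b + t)*(b² + t²).

b² + t²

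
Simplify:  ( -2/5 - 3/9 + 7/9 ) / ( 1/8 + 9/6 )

Numerator: -2/5 - 3/9 + 7/9 = 2/45
Denominator: 1/8 + 9/6 = 13/8
Divide: (2/45) · (8/13) = 16/585

16/585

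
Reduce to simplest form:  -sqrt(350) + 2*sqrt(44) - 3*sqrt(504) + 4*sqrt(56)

-15*sqrt(14) + 4*sqrt(11)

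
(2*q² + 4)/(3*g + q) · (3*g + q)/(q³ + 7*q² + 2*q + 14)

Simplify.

2/(q + 7)

Factor: 2*q² + 4 = 2·(q² + 2);  q³ + 7*q² + 2*q + 14 = (q + 7)·(q² + 2)
Cancel the common factors (q² + 2), (3*g + q).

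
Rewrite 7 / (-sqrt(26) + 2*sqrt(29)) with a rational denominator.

Multiply numerator and denominator by sqrt(26) + 2*sqrt(29).
Denominator becomes 90; numerator becomes 7*sqrt(26) + 14*sqrt(29).

(7*sqrt(26) + 14*sqrt(29))/90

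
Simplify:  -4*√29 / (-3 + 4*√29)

(-464 - 12*√29)/455

Multiply numerator and denominator by -4*√29 - 3.
Denominator becomes -455; numerator becomes 12*√29 + 464.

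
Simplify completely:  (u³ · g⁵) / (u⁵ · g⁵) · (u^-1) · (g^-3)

1/(g³*u³)

Quotient: (u^-2)
Multiply by (u^-1) · (g^-3): add exponents.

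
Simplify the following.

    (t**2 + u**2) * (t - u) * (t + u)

Telescope via difference of squares: (t+u)(t-u) = t**2 - u**2, then repeat with the next factor.

t**4 - u**4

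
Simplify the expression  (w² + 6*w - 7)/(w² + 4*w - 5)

(w + 7)/(w + 5)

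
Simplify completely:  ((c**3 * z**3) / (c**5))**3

Inside the bracket: (c**-2) * z**3
Raise to the power 3: (c**-6) * z**9

z**9/c**6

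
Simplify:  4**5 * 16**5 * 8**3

2**39

4**5 = 2**10; 16**5 = 2**20; 8**3 = 2**9
Combine exponents: 2**39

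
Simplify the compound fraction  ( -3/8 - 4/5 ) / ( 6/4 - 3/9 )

-141/140

Numerator: -3/8 - 4/5 = -47/40
Denominator: 6/4 - 3/9 = 7/6
Divide: (-47/40) · (6/7) = -141/140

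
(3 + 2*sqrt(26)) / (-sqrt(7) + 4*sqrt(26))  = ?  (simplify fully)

(3*sqrt(7) + 2*sqrt(182) + 12*sqrt(26) + 208)/409

Multiply numerator and denominator by sqrt(7) + 4*sqrt(26).
Denominator becomes 409; numerator becomes 3*sqrt(7) + 2*sqrt(182) + 12*sqrt(26) + 208.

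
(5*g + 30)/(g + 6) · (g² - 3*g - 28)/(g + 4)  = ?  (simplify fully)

5*g - 35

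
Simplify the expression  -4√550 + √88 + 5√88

-8*√22

4√550 = 20*√22; √88 = 2*√22; 5√88 = 10*√22
Combine: (-20 + 2 + 10)·√22 = -8*√22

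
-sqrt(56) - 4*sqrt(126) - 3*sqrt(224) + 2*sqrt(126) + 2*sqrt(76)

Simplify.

-20*sqrt(14) + 4*sqrt(19)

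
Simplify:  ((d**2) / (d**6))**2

Inside the bracket: (d**-4)
Raise to the power 2: (d**-8)

d**(-8)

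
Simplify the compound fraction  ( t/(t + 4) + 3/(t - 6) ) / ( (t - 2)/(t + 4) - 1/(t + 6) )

(t³ + 3*t² - 6*t + 72)/(t³ - 3*t² - 34*t + 96)

Numerator: t/(t + 4) + 3/(t - 6) = (t² - 3*t + 12)/(t² - 2*t - 24)
Denominator: (t - 2)/(t + 4) - 1/(t + 6) = (t² + 3*t - 16)/(t² + 10*t + 24)
Divide: ((t² - 3*t + 12)/(t² - 2*t - 24)) · ((t² + 10*t + 24)/(t² + 3*t - 16)) = (t³ + 3*t² - 6*t + 72)/(t³ - 3*t² - 34*t + 96)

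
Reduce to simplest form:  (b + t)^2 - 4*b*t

(b - t)^2

After expansion: b^2 - 2*b*t + t^2 — a perfect-square trinomial.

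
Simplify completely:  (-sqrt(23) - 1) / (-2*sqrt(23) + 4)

(3*sqrt(23) + 25)/38

Multiply numerator and denominator by 4 + 2*sqrt(23).
Denominator becomes -76; numerator becomes -50 - 6*sqrt(23).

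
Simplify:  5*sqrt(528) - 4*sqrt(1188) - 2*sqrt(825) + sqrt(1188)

-8*sqrt(33)

5*sqrt(528) = 20*sqrt(33); 4*sqrt(1188) = 24*sqrt(33); 2*sqrt(825) = 10*sqrt(33); sqrt(1188) = 6*sqrt(33)
Combine: (20 - 24 - 10 + 6)·sqrt(33) = -8*sqrt(33)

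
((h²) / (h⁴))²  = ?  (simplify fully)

h^(-4)

Inside the bracket: (h^-2)
Raise to the power 2: (h^-4)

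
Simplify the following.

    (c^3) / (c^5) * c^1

1/c

Quotient: (c^-2)
Multiply by c^1: add exponents.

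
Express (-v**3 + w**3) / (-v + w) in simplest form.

Factor as (a-b)(a**2+ab+b**2) with a=w, b=v.

v**2 + v*w + w**2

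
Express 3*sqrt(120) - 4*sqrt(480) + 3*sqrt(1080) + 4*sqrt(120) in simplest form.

16*sqrt(30)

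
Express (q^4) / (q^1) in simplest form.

Quotient: q^3

q^3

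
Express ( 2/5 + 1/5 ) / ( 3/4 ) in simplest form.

4/5

Numerator: 2/5 + 1/5 = 3/5
Denominator: 3/4 = 3/4
Divide: (3/5) · (4/3) = 4/5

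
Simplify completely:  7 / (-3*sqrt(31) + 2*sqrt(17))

(-21*sqrt(31) - 14*sqrt(17))/211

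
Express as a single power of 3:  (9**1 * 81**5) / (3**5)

9**1 = 3**2; 81**5 = 3**20; 3**5 = 3**5
Combine exponents: 3**17

3**17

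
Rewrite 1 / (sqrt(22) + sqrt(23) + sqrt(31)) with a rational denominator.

Group as (sqrt(22) + sqrt(23)) + sqrt(31); multiply by (sqrt(22) + sqrt(23)) - sqrt(31), then rationalise the remaining surd.

(-sqrt(15686) + 7*sqrt(31) + 15*sqrt(23) + 16*sqrt(22))/914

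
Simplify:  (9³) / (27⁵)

3^(-9)

9³ = 3^6; 27⁵ = 3^15
Combine exponents: 3^(-9)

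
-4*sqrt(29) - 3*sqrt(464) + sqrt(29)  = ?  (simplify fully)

-15*sqrt(29)

4*sqrt(29) = 4*sqrt(29); 3*sqrt(464) = 12*sqrt(29); sqrt(29) = sqrt(29)
Combine: (-4 - 12 + 1)·sqrt(29) = -15*sqrt(29)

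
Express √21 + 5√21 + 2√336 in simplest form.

14*√21

√21 = √21; 5√21 = 5*√21; 2√336 = 8*√21
Combine: (1 + 5 + 8)·√21 = 14*√21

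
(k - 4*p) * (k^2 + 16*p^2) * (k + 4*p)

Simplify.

k^4 - 256*p^4

(k+(4*p))(k-(4*p)) = k^2 - 16*p^2; continue pairing.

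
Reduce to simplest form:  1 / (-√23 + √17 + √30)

(-12*√23 + 5*√30 + 18*√17 + √11730)/732

Group as (√17 + √30) - √23; multiply by (√17 + √30) + √23, then rationalise the remaining surd.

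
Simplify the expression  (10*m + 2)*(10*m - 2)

100*m**2 - 4

Product of conjugates: (P+Q)(P-Q) = P**2 - Q**2.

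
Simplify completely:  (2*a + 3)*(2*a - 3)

4*a^2 - 9

(2*a)^2 - (3)^2 = 4*a^2 - 9.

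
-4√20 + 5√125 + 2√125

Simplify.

4√20 = 8*√5; 5√125 = 25*√5; 2√125 = 10*√5
Combine: (-8 + 25 + 10)·√5 = 27*√5

27*√5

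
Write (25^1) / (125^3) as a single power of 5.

5^(-7)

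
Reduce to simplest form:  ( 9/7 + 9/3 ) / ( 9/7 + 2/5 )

Numerator: 9/7 + 9/3 = 30/7
Denominator: 9/7 + 2/5 = 59/35
Divide: (30/7) · (35/59) = 150/59

150/59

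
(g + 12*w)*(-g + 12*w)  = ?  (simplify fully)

(12*w)**2 - (g)**2 = -g**2 + 144*w**2.

-g**2 + 144*w**2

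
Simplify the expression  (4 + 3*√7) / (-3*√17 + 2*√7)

Multiply numerator and denominator by 2*√7 + 3*√17.
Denominator becomes -125; numerator becomes 8*√7 + 42 + 12*√17 + 9*√119.

(-9*√119 - 12*√17 - 42 - 8*√7)/125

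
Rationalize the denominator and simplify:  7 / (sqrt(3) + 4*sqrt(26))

(-sqrt(3) + 4*sqrt(26))/59

Multiply numerator and denominator by -4*sqrt(26) + sqrt(3).
Denominator becomes -413; numerator becomes -28*sqrt(26) + 7*sqrt(3).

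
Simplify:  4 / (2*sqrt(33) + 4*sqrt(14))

Multiply numerator and denominator by -4*sqrt(14) + 2*sqrt(33).
Denominator becomes -92; numerator becomes -16*sqrt(14) + 8*sqrt(33).

(-2*sqrt(33) + 4*sqrt(14))/23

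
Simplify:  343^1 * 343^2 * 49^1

343^1 = 7^3; 343^2 = 7^6; 49^1 = 7^2
Combine exponents: 7^11

7^11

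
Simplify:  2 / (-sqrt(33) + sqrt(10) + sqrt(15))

(4*sqrt(33) + 14*sqrt(15) + 19*sqrt(10) + 15*sqrt(22))/134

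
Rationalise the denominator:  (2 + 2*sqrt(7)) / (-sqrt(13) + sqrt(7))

(-sqrt(91) - 7 - sqrt(13) - sqrt(7))/3

Multiply numerator and denominator by sqrt(7) + sqrt(13).
Denominator becomes -6; numerator becomes 2*sqrt(7) + 2*sqrt(13) + 14 + 2*sqrt(91).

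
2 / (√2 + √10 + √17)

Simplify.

(-8*√85 - 10*√17 + 18*√10 + 50*√2)/55

Group as (√2 + √17) + √10; multiply by (√2 + √17) - √10, then rationalise the remaining surd.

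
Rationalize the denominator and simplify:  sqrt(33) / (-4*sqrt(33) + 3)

(-44 - sqrt(33))/173

Multiply numerator and denominator by 3 + 4*sqrt(33).
Denominator becomes -519; numerator becomes 3*sqrt(33) + 132.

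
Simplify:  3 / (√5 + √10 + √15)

Group as (√5 + √15) + √10; multiply by (√5 + √15) - √10, then rationalise the remaining surd.

(-3*√30 + 3*√10 + 6*√5)/20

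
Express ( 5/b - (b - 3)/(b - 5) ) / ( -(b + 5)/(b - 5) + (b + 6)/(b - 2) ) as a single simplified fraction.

Numerator: 5/b - (b - 3)/(b - 5) = (-b^2 + 8*b - 25)/(b^2 - 5*b)
Denominator: -(b + 5)/(b - 5) + (b + 6)/(b - 2) = (-2*b - 20)/(b^2 - 7*b + 10)
Divide: ((-b^2 + 8*b - 25)/(b^2 - 5*b)) · ((b^2 - 7*b + 10)/(-2*b - 20)) = (b^3 - 10*b^2 + 41*b - 50)/(2*b^2 + 20*b)

(b^3 - 10*b^2 + 41*b - 50)/(2*b^2 + 20*b)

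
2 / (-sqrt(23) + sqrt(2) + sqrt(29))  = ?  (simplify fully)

Group as (sqrt(2) + sqrt(29)) - sqrt(23); multiply by (sqrt(2) + sqrt(29)) + sqrt(23), then rationalise the remaining surd.

(-4*sqrt(23) - 2*sqrt(29) + 25*sqrt(2) + sqrt(1334))/42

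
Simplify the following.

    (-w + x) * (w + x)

-w^2 + x^2

Pair the conjugate factors: (x+w)(x-w) = -w^2 + x^2.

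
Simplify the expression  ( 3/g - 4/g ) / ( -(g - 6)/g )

Numerator: 3/g - 4/g = -1/g
Denominator: -(g - 6)/g = (-g + 6)/g
Divide: (-1/g) · (g/(-g + 6)) = 1/(g - 6)

1/(g - 6)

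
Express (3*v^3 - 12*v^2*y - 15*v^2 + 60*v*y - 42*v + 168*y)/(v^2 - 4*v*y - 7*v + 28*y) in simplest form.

3*v + 6

Factor: 3*v^3 - 12*v^2*y - 15*v^2 + 60*v*y - 42*v + 168*y = 3*(v - 4*y)*(v + 2)*(v - 7);  v^2 - 4*v*y - 7*v + 28*y = (v - 4*y)*(v - 7)
Cancel the common factors (v - 4*y), (v - 7).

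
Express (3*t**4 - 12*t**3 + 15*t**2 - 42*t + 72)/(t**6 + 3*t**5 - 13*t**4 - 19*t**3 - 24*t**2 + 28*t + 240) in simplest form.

3/(t**2 + 7*t + 10)

Factor: 3*t**4 - 12*t**3 + 15*t**2 - 42*t + 72 = 3*(t**2 + t + 4)*(t - 3)*(t - 2);  t**6 + 3*t**5 - 13*t**4 - 19*t**3 - 24*t**2 + 28*t + 240 = (t + 5)*(t**2 + t + 4)*(t - 3)*(t + 2)*(t - 2)
Cancel the common factors (t**2 + t + 4), (t - 2), (t - 3).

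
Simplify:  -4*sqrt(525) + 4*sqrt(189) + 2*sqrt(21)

4*sqrt(525) = 20*sqrt(21); 4*sqrt(189) = 12*sqrt(21); 2*sqrt(21) = 2*sqrt(21)
Combine: (-20 + 12 + 2)·sqrt(21) = -6*sqrt(21)

-6*sqrt(21)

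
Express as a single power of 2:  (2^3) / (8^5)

2^(-12)

2^3 = 2^3; 8^5 = 2^15
Combine exponents: 2^(-12)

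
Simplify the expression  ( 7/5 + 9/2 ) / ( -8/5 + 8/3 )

Numerator: 7/5 + 9/2 = 59/10
Denominator: -8/5 + 8/3 = 16/15
Divide: (59/10) · (15/16) = 177/32

177/32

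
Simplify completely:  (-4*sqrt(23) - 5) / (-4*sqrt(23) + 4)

(9*sqrt(23) + 97)/88

Multiply numerator and denominator by 4 + 4*sqrt(23).
Denominator becomes -352; numerator becomes -388 - 36*sqrt(23).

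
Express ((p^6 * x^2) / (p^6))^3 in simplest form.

x^6

Inside the bracket: x^2
Raise to the power 3: x^6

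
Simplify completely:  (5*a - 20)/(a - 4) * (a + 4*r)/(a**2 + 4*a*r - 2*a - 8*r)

5/(a - 2)

Factor: 5*a - 20 = 5*(a - 4);  a**2 + 4*a*r - 2*a - 8*r = (a - 2)*(a + 4*r)
Cancel the common factors (a + 4*r), (a - 4).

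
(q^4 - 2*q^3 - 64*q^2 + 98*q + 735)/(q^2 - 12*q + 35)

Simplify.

q^2 + 10*q + 21

Factor: q^4 - 2*q^3 - 64*q^2 + 98*q + 735 = (q - 5)*(q - 7)*(q + 7)*(q + 3);  q^2 - 12*q + 35 = (q - 5)*(q - 7)
Cancel the common factors (q - 5), (q - 7).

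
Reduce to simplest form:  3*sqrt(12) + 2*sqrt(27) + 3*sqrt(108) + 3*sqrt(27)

3*sqrt(12) = 6*sqrt(3); 2*sqrt(27) = 6*sqrt(3); 3*sqrt(108) = 18*sqrt(3); 3*sqrt(27) = 9*sqrt(3)
Combine: (6 + 6 + 18 + 9)·sqrt(3) = 39*sqrt(3)

39*sqrt(3)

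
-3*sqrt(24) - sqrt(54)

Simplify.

3*sqrt(24) = 6*sqrt(6); sqrt(54) = 3*sqrt(6)
Combine: (-6 - 3)·sqrt(6) = -9*sqrt(6)

-9*sqrt(6)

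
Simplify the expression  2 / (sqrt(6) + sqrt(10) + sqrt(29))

Group as (sqrt(6) + sqrt(10)) + sqrt(29); multiply by (sqrt(6) + sqrt(10)) - sqrt(29), then rationalise the remaining surd.

(-8*sqrt(435) - 26*sqrt(29) + 50*sqrt(10) + 66*sqrt(6))/71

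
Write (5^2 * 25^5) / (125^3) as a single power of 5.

5^2 = 5^2; 25^5 = 5^10; 125^3 = 5^9
Combine exponents: 5^3

5^3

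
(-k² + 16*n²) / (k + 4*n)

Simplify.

-k + 4*n

Factor (4*n)^2 - k^2 and cancel (k + 4*n).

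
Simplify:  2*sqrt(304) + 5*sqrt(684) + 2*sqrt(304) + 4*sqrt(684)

2*sqrt(304) = 8*sqrt(19); 5*sqrt(684) = 30*sqrt(19); 2*sqrt(304) = 8*sqrt(19); 4*sqrt(684) = 24*sqrt(19)
Combine: (8 + 30 + 8 + 24)·sqrt(19) = 70*sqrt(19)

70*sqrt(19)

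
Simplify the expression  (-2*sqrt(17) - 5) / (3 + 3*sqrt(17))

(-29 - 3*sqrt(17))/48

Multiply numerator and denominator by -3*sqrt(17) + 3.
Denominator becomes -144; numerator becomes 9*sqrt(17) + 87.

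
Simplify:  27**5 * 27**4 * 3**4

3**31

27**5 = 3**15; 27**4 = 3**12; 3**4 = 3**4
Combine exponents: 3**31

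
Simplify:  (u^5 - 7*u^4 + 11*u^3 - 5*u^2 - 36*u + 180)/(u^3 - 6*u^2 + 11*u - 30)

u^2 - u - 6

Factor: u^5 - 7*u^4 + 11*u^3 - 5*u^2 - 36*u + 180 = (u - 5)*(u^2 - u + 6)*(u - 3)*(u + 2);  u^3 - 6*u^2 + 11*u - 30 = (u^2 - u + 6)*(u - 5)
Cancel the common factors (u^2 - u + 6), (u - 5).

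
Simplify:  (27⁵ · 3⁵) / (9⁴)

27⁵ = 3^15; 3⁵ = 3^5; 9⁴ = 3^8
Combine exponents: 3^12

3^12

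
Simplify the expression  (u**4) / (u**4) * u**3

u**3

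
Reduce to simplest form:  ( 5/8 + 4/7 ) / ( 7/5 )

335/392

Numerator: 5/8 + 4/7 = 67/56
Denominator: 7/5 = 7/5
Divide: (67/56) · (5/7) = 335/392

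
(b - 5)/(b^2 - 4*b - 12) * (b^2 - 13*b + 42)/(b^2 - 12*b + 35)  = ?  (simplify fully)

Factor: b^2 - 4*b - 12 = (b - 6)*(b + 2);  b^2 - 13*b + 42 = (b - 6)*(b - 7);  b^2 - 12*b + 35 = (b - 5)*(b - 7)
Cancel the common factors (b - 5), (b - 6), (b - 7).

1/(b + 2)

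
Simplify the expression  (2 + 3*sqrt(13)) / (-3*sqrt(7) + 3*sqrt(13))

(2*sqrt(7) + 2*sqrt(13) + 3*sqrt(91) + 39)/18

Multiply numerator and denominator by 3*sqrt(7) + 3*sqrt(13).
Denominator becomes 54; numerator becomes 6*sqrt(7) + 6*sqrt(13) + 9*sqrt(91) + 117.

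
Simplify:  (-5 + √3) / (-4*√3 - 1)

Multiply numerator and denominator by -1 + 4*√3.
Denominator becomes -47; numerator becomes -21*√3 + 17.

(-17 + 21*√3)/47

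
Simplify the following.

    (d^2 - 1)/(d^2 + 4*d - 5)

Factor: d^2 - 1 = (d - 1)*(d + 1);  d^2 + 4*d - 5 = (d + 5)*(d - 1)
Cancel the common factor (d - 1).

(d + 1)/(d + 5)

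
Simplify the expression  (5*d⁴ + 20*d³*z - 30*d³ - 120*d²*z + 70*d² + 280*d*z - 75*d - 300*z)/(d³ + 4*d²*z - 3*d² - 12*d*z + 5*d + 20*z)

Factor: 5*d⁴ + 20*d³*z - 30*d³ - 120*d²*z + 70*d² + 280*d*z - 75*d - 300*z = 5·(d - 3)·(d² - 3*d + 5)·(d + 4*z);  d³ + 4*d²*z - 3*d² - 12*d*z + 5*d + 20*z = (d + 4*z)·(d² - 3*d + 5)
Cancel the common factors (d² - 3*d + 5), (d + 4*z).

5*d - 15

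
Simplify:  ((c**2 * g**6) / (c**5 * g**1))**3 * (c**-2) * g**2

Inside the bracket: (c**-3) * g**5
Raise to the power 3: (c**-9) * g**15
Multiply by (c**-2) * g**2: add exponents.

g**17/c**11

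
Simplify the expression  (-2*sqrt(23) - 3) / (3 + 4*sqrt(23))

Multiply numerator and denominator by -4*sqrt(23) + 3.
Denominator becomes -359; numerator becomes 6*sqrt(23) + 175.

(-175 - 6*sqrt(23))/359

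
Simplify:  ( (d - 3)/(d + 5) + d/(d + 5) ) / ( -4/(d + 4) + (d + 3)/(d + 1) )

Numerator: (d - 3)/(d + 5) + d/(d + 5) = (2*d - 3)/(d + 5)
Denominator: -4/(d + 4) + (d + 3)/(d + 1) = (d² + 3*d + 8)/(d² + 5*d + 4)
Divide: ((2*d - 3)/(d + 5)) · ((d² + 5*d + 4)/(d² + 3*d + 8)) = (2*d³ + 7*d² - 7*d - 12)/(d³ + 8*d² + 23*d + 40)

(2*d³ + 7*d² - 7*d - 12)/(d³ + 8*d² + 23*d + 40)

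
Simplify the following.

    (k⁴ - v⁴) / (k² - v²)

k⁴ - v⁴ factors as -(-k + v)*(k + v)*(k² + v²).

k² + v²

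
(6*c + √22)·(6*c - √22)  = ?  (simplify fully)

36*c² - 22

(6*c)^2 - (√22)^2 = 36*c² - 22.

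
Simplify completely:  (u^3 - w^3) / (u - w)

u^2 + u*w + w^2

Apply the difference-of-cubes factorisation and cancel (u - w).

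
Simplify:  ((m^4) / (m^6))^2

m^(-4)

Inside the bracket: (m^-2)
Raise to the power 2: (m^-4)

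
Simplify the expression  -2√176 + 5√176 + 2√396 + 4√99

36*√11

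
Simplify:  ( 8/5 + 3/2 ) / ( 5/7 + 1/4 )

434/135

Numerator: 8/5 + 3/2 = 31/10
Denominator: 5/7 + 1/4 = 27/28
Divide: (31/10) · (28/27) = 434/135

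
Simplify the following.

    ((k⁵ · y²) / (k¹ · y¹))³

k^12*y³

Inside the bracket: k⁴ · y¹
Raise to the power 3: k^12 · y³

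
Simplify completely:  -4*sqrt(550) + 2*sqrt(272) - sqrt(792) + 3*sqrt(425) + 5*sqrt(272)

-26*sqrt(22) + 43*sqrt(17)

4*sqrt(550) = 20*sqrt(22); 2*sqrt(272) = 8*sqrt(17); sqrt(792) = 6*sqrt(22); 3*sqrt(425) = 15*sqrt(17); 5*sqrt(272) = 20*sqrt(17)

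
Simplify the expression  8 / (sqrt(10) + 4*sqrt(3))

(-4*sqrt(10) + 16*sqrt(3))/19

Multiply numerator and denominator by -4*sqrt(3) + sqrt(10).
Denominator becomes -38; numerator becomes -32*sqrt(3) + 8*sqrt(10).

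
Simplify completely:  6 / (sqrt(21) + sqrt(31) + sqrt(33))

Group as (sqrt(21) + sqrt(33)) + sqrt(31); multiply by (sqrt(21) + sqrt(33)) - sqrt(31), then rationalise the remaining surd.

(-36*sqrt(2387) + 114*sqrt(33) + 138*sqrt(31) + 258*sqrt(21))/2243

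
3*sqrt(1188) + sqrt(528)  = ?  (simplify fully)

22*sqrt(33)

3*sqrt(1188) = 18*sqrt(33); sqrt(528) = 4*sqrt(33)
Combine: (18 + 4)·sqrt(33) = 22*sqrt(33)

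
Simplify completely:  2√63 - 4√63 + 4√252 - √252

2√63 = 6*√7; 4√63 = 12*√7; 4√252 = 24*√7; √252 = 6*√7
Combine: (6 - 12 + 24 - 6)·√7 = 12*√7

12*√7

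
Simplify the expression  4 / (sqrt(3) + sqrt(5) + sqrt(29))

Group as (sqrt(3) + sqrt(5)) + sqrt(29); multiply by (sqrt(3) + sqrt(5)) - sqrt(29), then rationalise the remaining surd.

(-108*sqrt(5) - 124*sqrt(3) + 8*sqrt(435) + 84*sqrt(29))/381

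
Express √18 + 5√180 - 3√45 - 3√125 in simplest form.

3*√2 + 6*√5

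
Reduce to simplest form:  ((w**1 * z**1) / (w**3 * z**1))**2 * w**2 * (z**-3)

1/(w**2*z**3)

Inside the bracket: (w**-2)
Raise to the power 2: (w**-4)
Multiply by w**2 * (z**-3): add exponents.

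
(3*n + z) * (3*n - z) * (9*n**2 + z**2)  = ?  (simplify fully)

Telescope via difference of squares: ((3*n)+z)((3*n)-z) = 9*n**2 - z**2, then repeat with the next factor.

81*n**4 - z**4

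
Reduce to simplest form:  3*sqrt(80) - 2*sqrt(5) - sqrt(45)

3*sqrt(80) = 12*sqrt(5); 2*sqrt(5) = 2*sqrt(5); sqrt(45) = 3*sqrt(5)
Combine: (12 - 2 - 3)·sqrt(5) = 7*sqrt(5)

7*sqrt(5)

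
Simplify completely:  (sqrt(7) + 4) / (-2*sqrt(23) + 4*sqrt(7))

Multiply numerator and denominator by 2*sqrt(23) + 4*sqrt(7).
Denominator becomes 20; numerator becomes 2*sqrt(161) + 28 + 8*sqrt(23) + 16*sqrt(7).

(sqrt(161) + 14 + 4*sqrt(23) + 8*sqrt(7))/10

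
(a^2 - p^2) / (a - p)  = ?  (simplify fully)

a + p

a^2 - p^2 factors as -(-a + p)*(a + p).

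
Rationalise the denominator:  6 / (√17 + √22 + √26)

Group as (√17 + √26) + √22; multiply by (√17 + √26) - √22, then rationalise the remaining surd.

(-24*√2431 + 78*√26 + 126*√22 + 186*√17)/1327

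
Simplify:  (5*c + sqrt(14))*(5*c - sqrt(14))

25*c^2 - 14

(5*c)^2 - (sqrt(14))^2 = 25*c^2 - 14.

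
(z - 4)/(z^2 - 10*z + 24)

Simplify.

1/(z - 6)

Factor: z^2 - 10*z + 24 = (z - 4)*(z - 6)
Cancel the common factor (z - 4).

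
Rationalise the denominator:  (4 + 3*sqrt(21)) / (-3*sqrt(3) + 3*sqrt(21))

(4*sqrt(3) + 4*sqrt(21) + 9*sqrt(7) + 63)/54

Multiply numerator and denominator by 3*sqrt(3) + 3*sqrt(21).
Denominator becomes 162; numerator becomes 12*sqrt(3) + 12*sqrt(21) + 27*sqrt(7) + 189.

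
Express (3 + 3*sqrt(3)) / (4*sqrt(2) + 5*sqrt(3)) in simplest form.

Multiply numerator and denominator by -4*sqrt(2) + 5*sqrt(3).
Denominator becomes 43; numerator becomes -12*sqrt(6) - 12*sqrt(2) + 15*sqrt(3) + 45.

(-12*sqrt(6) - 12*sqrt(2) + 15*sqrt(3) + 45)/43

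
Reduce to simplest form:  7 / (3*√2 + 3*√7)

Multiply numerator and denominator by -3*√7 + 3*√2.
Denominator becomes -45; numerator becomes -21*√7 + 21*√2.

(-7*√2 + 7*√7)/15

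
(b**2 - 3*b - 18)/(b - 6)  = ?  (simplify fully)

b + 3

Factor: b**2 - 3*b - 18 = (b - 6)*(b + 3)
Cancel the common factor (b - 6).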